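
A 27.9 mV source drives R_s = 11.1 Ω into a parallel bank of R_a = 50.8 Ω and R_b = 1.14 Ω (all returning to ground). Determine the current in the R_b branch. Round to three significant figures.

I ≈ 2.23 mA

Combine the parallel branches: R_p = (1/50.8 + 1/1.14)⁻¹ = 1.115 Ω.
Node voltage V_A = V_s · R_p/(R_s + R_p) = 27.9 × 0.09128 = 2.547 mV.
Branch current I = V_A/R_b = 2.547/1.14 = 2.234 mA.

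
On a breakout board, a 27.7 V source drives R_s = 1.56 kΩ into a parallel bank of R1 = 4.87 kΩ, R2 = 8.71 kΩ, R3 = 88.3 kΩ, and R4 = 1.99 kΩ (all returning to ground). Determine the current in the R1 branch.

Equivalent of the parallel group: R_p = 1.199 kΩ.
V_A = 27.7 × 1.199/2.759 = 12.04 V.
I(R1) = V_A / R1 = 12.04/4.87 = 2.472 mA.
(Equivalently: I_total = 10.04 mA, then current-divider fraction G_k/ΣG = 0.2462.)

I ≈ 2.47 mA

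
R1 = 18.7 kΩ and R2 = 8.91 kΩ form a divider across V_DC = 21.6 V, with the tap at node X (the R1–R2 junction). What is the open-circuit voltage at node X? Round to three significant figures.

V_th is the unloaded tap voltage: V_DC · R2/(R1+R2) = 21.6 × 0.3227 = 6.971 V.

V_th ≈ 6.97 V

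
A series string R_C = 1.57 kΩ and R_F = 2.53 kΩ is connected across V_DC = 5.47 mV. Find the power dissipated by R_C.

The common current is I = 5.47/4.100 = 1.334 µA.
V(R_C) = I·R = 2.095 mV; P = V·I = 2.095 × 1.334 = 2.795 nW.

P ≈ 2.79 nW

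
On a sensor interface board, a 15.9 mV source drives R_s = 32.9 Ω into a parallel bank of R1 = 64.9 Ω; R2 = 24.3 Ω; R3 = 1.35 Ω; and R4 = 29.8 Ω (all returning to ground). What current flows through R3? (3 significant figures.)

Equivalent of the parallel group: R_p = 1.204 Ω.
Node voltage V_A = V_DC · R_p/(R_s + R_p) = 15.9 × 0.03529 = 0.5611 mV.
I(R3) = V_A / R3 = 0.5611/1.35 = 0.4157 mA.

I ≈ 0.416 mA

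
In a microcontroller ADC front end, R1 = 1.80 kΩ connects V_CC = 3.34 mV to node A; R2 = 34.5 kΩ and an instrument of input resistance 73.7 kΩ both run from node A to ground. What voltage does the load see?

V_out ≈ 3.10 mV

The load sits in parallel with R2, giving an effective lower resistance R2' = R2·R_L/(R2+R_L) = 23.50 kΩ.
Now apply the divider: V_out = 3.34 × 0.9289 = 3.102 mV.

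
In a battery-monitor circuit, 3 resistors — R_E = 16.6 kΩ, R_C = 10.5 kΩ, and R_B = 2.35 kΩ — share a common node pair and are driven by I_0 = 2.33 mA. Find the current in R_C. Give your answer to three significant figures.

ΣG = 1/16.6 + 1/10.5 + 1/2.35 = 0.5810.
Current divider: I(R_C) = I_0 · G_k/ΣG = 2.33 × (0.09524/0.5810) = 2.33 × 0.1639 = 0.3819 mA.

I ≈ 0.382 mA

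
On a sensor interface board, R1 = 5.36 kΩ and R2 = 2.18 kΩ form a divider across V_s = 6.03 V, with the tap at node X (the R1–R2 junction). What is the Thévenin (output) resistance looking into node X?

R_th ≈ 1.55 kΩ

Zeroing V_s shorts the top of R1 to ground, so R_th = R1 ‖ R2 = 1.550 kΩ.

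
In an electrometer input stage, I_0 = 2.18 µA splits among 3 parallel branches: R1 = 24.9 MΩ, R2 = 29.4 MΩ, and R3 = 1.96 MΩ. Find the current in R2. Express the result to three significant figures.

ΣG = 1/24.9 + 1/29.4 + 1/1.96 = 0.5844.
Current divider: I(R2) = I_0 · G_k/ΣG = 2.18 × (0.03401/0.5844) = 2.18 × 0.05820 = 0.1269 µA.

I ≈ 0.127 µA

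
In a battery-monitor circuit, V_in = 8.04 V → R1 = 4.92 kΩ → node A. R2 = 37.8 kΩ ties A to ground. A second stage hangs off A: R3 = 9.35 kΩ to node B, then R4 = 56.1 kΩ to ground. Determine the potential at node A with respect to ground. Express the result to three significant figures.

Node A sees R2 in parallel with the series input of stage 2, R3 + R4 = 65.45 kΩ.
Effective lower resistance at A: R2 ‖ 65.45 = 23.96 kΩ.
V_A = 8.04 × 23.96/(4.92 + 23.96) = 6.670 V.

V_A ≈ 6.67 V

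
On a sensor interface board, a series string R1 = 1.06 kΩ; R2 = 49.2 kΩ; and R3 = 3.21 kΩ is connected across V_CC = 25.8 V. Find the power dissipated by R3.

ΣR = 53.47 kΩ → I = 25.8/53.47 = 0.4825 mA.
P = I²R = 0.2328 × 3.21 = 0.7474 mW.

P ≈ 0.747 mW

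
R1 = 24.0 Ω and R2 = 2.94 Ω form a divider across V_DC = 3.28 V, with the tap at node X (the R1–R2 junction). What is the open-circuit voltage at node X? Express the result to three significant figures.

Open-circuit (no load on X): V_th = V_DC · R2/(R1 + R2) = 3.28 × 2.94/(24.00 + 2.94) = 0.3580 V.

V_th ≈ 0.358 V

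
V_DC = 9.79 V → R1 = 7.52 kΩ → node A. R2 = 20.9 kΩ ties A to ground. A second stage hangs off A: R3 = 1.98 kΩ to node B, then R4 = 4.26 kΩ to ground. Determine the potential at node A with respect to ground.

Looking into the second stage from A: R3 + R4 = 6.240 kΩ appears in parallel with R2.
Effective lower resistance at A: R2 ‖ 6.240 = 4.805 kΩ.
So V_A = 9.79 × 0.3899 = 3.817 V.

V_A ≈ 3.82 V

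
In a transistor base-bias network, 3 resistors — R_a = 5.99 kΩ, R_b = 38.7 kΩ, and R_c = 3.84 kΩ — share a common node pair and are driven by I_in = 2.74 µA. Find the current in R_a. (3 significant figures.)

I ≈ 1.01 µA

Total conductance ΣG = 1/5.99 + 1/38.7 + 1/3.84 = 0.4532 (units of 1/kΩ).
By the current-divider rule, I = I_in · G_k/ΣG = 2.74 × 0.3684 = 1.009 µA.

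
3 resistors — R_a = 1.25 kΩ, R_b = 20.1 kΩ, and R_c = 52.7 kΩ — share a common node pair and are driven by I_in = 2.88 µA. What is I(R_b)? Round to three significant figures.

ΣG = 1/1.25 + 1/20.1 + 1/52.7 = 0.8687.
R_b takes the fraction G_k/ΣG = 0.04975/0.8687 = 0.05727, so I = 2.88 × 0.05727 = 0.1649 µA.

I ≈ 0.165 µA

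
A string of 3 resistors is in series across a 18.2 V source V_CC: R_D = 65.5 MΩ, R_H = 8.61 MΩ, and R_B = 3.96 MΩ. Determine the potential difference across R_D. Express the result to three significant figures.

V ≈ 15.3 V

Total series resistance ΣR = 65.5 + 8.61 + 3.96 = 78.07 MΩ.
Voltage divider: V = V_CC · (65.50 / 78.07) = 18.2 × 0.8390 = 15.27 V.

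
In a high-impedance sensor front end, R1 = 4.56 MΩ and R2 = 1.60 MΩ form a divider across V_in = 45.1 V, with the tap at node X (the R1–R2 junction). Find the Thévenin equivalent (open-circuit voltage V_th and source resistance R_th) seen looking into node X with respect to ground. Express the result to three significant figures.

V_th ≈ 11.7 V, R_th ≈ 1.18 MΩ

V_th is the unloaded tap voltage: V_in · R2/(R1+R2) = 45.1 × 0.2597 = 11.71 V.
With V_in suppressed (replaced by a short), R_th = R1 ‖ R2 = (4.560 × 1.60)/(4.560 + 1.60) = 1.184 MΩ.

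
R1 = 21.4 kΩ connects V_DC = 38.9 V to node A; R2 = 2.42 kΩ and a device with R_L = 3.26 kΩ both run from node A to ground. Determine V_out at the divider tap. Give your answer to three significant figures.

The load sits in parallel with R2, giving an effective lower resistance R2' = R2·R_L/(R2+R_L) = 1.389 kΩ.
Voltage divider with the loaded lower leg: V_out = 38.9 × 1.389/(21.4 + 1.389) = 38.9 × 0.06095 = 2.371 V.

V_out ≈ 2.37 V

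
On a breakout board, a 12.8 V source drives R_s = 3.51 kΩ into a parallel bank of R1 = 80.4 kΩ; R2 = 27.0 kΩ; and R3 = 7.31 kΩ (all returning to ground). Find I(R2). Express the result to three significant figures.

Parallel bank: R_p = 1/(1/80.4 + 1/27.0 + 1/7.31) = 5.368 kΩ.
V_A by voltage divider: V_A = 12.8 × 5.368/(3.51 + 5.368) = 7.740 V.
Branch current I = V_A/R2 = 7.740/27.0 = 0.2867 mA.

I ≈ 0.287 mA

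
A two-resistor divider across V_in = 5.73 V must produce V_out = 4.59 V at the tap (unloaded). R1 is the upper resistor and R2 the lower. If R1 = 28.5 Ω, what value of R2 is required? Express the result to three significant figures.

R2 ≈ 115 Ω

Required fraction k = V_out/V_in = 0.8010.
So R2 = R1 · V_out/(V_in − V_out) = 28.5 × 4.59/(5.73 − 4.59) = 28.5 × 4.026 = 114.7 Ω.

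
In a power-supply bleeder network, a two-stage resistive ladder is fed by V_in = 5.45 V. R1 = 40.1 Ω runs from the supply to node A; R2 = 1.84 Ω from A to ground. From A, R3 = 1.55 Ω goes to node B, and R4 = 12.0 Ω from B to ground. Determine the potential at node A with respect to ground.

V_A ≈ 0.212 V

Looking into the second stage from A: R3 + R4 = 13.55 Ω appears in parallel with R2.
R2 ‖ (R3+R4) = 1.620 Ω.
V_A = 5.45 × 1.620/(40.1 + 1.620) = 0.2116 V.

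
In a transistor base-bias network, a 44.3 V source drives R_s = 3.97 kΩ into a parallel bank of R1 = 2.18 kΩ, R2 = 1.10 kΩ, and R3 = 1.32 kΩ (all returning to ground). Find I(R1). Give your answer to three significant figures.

I ≈ 2.15 mA

Parallel bank: R_p = 1/(1/2.18 + 1/1.10 + 1/1.32) = 0.4705 kΩ.
V_A = 44.3 × 0.4705/4.441 = 4.694 V.
I(R1) = V_A / R1 = 4.694/2.18 = 2.153 mA.
(Equivalently: I_total = 9.976 mA, then current-divider fraction G_k/ΣG = 0.2158.)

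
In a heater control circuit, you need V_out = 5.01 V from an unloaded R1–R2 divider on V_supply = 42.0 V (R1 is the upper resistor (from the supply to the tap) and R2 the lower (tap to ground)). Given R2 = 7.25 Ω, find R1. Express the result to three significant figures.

R1 ≈ 53.5 Ω

V_out/V_supply = R2/(R1+R2) = 0.1193.
Rearranging, R1 = R2·(1−k)/k = 7.25 × 7.383 = 53.53 Ω.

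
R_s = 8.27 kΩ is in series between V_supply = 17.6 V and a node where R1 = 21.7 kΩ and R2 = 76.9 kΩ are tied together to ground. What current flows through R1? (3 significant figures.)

I ≈ 0.545 mA

Combine the parallel branches: R_p = (1/21.7 + 1/76.9)⁻¹ = 16.92 kΩ.
V_A by voltage divider: V_A = 17.6 × 16.92/(8.27 + 16.92) = 11.82 V.
I(R1) = V_A / R1 = 11.82/21.7 = 0.5448 mA.
(Check via current divider: I_total = 0.6986 mA; share G_k/ΣG = 0.7799 → same result.)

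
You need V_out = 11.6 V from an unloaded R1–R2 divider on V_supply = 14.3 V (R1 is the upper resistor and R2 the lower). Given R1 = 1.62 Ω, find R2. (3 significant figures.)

The divider ratio is R2/(R1+R2) = 11.6/14.3 = 0.8112.
Rearranging, R2 = R1·k/(1−k) = 1.62 × 4.296 = 6.960 Ω.

R2 ≈ 6.96 Ω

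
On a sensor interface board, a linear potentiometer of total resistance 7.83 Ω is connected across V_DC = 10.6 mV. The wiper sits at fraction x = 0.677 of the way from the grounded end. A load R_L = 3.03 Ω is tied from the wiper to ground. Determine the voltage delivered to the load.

The pot divides into 2.529 Ω above the wiper and 5.301 Ω below.
Lower segment in parallel with the load: 5.301 ‖ 3.03 = 1.928 Ω.
V_out = 10.6 × 1.928/(2.529 + 1.928) = 4.585 mV.
(Unloaded: V_out = x·V_DC = 7.18 mV.)

V_out ≈ 4.59 mV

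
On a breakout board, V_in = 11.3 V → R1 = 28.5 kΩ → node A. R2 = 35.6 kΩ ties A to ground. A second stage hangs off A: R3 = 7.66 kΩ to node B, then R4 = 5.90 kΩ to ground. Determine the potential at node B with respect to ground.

Node A sees R2 in parallel with the series input of stage 2, R3 + R4 = 13.56 kΩ.
R2 ‖ (R3+R4) = 9.820 kΩ.
First divider: V_A = V_in · 9.820/(28.5 + 9.820) = 2.896 V.
Stage 2 is unloaded, so V_B = V_A · R4/(R3+R4) = 2.896 × 5.90/13.56 = 1.260 V.

V_B ≈ 1.26 V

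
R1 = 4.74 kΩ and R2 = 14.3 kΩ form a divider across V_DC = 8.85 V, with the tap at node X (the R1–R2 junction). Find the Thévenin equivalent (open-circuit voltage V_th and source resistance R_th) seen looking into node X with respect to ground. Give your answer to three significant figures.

V_th ≈ 6.65 V, R_th ≈ 3.56 kΩ

Open-circuit (no load on X): V_th = V_DC · R2/(R1 + R2) = 8.85 × 14.3/(4.740 + 14.3) = 6.647 V.
With V_DC suppressed (replaced by a short), R_th = R1 ‖ R2 = (4.740 × 14.3)/(4.740 + 14.3) = 3.560 kΩ.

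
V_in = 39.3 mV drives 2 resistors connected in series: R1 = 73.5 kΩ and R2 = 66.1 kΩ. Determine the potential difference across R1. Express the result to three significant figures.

V ≈ 20.7 mV

Series total: ΣR = 73.5 + 66.1 = 139.6 kΩ.
By the voltage-divider rule, V = 39.3 × 73.50/139.6 = 20.69 mV.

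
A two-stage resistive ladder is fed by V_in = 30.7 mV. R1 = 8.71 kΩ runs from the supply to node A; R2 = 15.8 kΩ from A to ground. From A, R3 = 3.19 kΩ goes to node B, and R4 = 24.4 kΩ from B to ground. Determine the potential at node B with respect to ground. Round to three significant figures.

Node A sees R2 in parallel with the series input of stage 2, R3 + R4 = 27.59 kΩ.
Effective lower resistance at A: R2 ‖ 27.59 = 10.05 kΩ.
First divider: V_A = V_in · 10.05/(8.71 + 10.05) = 16.44 mV.
V_B = V_A × 0.8844 = 14.54 mV.

V_B ≈ 14.5 mV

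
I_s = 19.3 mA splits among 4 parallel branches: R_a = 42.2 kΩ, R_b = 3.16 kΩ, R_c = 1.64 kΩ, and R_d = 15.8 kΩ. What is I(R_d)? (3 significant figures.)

Conductances: ΣG = 1/42.2 + 1/3.16 + 1/1.64 + 1/15.8 = 1.013 (1/kΩ).
Current divider: I(R_d) = I_s · G_k/ΣG = 19.3 × (0.06329/1.013) = 19.3 × 0.06247 = 1.206 mA.

I ≈ 1.21 mA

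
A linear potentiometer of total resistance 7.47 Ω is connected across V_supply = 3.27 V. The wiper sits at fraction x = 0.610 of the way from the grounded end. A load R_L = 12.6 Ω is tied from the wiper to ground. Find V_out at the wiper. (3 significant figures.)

V_out ≈ 1.75 V

The pot divides into 2.913 Ω above the wiper and 4.557 Ω below.
Lower segment in parallel with the load: 4.557 ‖ 12.6 = 3.346 Ω.
V_out = 3.27 × 3.346/(2.913 + 3.346) = 1.748 V.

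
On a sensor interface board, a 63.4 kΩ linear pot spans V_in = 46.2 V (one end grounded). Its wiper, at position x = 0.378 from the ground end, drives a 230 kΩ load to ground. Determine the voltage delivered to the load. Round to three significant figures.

V_out ≈ 16.4 V

The pot divides into 39.43 kΩ above the wiper and 23.97 kΩ below.
R_L loads the lower segment: effective lower R = 21.70 kΩ.
V_out = 46.2 × 21.70/(39.43 + 21.70) = 16.40 V.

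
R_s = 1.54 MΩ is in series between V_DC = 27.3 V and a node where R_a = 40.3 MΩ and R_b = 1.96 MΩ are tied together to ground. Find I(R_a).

I ≈ 0.371 µA

Combine the parallel branches: R_p = (1/40.3 + 1/1.96)⁻¹ = 1.869 MΩ.
Node voltage V_A = V_DC · R_p/(R_s + R_p) = 27.3 × 0.5483 = 14.97 V.
I(R_a) = V_A / R_a = 14.97/40.3 = 0.3714 µA.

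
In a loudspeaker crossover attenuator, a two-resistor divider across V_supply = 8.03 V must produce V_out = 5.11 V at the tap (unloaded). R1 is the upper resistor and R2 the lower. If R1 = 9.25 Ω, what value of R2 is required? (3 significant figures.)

V_out/V_supply = R2/(R1+R2) = 0.6364.
R2 = R1 · 0.6364/(1 − 0.6364) = 16.19 Ω.

R2 ≈ 16.2 Ω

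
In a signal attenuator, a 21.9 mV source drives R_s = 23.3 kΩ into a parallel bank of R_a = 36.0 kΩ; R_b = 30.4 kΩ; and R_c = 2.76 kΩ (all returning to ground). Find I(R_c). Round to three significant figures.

Parallel bank: R_p = 1/(1/36.0 + 1/30.4 + 1/2.76) = 2.364 kΩ.
Node voltage V_A = V_CC · R_p/(R_s + R_p) = 21.9 × 0.09212 = 2.017 mV.
Branch current I = V_A/R_c = 2.017/2.76 = 0.7309 µA.

I ≈ 0.731 µA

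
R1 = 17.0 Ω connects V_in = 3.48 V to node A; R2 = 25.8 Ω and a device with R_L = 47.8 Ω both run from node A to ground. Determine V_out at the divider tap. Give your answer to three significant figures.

The load sits in parallel with R2, giving an effective lower resistance R2' = R2·R_L/(R2+R_L) = 16.76 Ω.
Then V_out = V_in · R2'/(R1 + R2') = 3.48 × 16.76/33.76 = 1.727 V.
(Unloaded it would be 2.10 V; the load pulls it down.)

V_out ≈ 1.73 V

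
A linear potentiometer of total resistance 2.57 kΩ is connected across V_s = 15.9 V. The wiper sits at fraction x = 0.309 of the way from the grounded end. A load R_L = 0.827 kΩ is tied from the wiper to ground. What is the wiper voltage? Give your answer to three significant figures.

Lower segment x·R_p = 0.7941 kΩ; upper segment (1−x)·R_p = 1.776 kΩ.
R_L loads the lower segment: effective lower R = 0.4051 kΩ.
V_out = 15.9 × 0.4051/(1.776 + 0.4051) = 2.953 V.

V_out ≈ 2.95 V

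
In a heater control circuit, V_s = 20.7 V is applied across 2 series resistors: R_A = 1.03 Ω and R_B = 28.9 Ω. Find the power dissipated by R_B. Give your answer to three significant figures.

Series current I = V_s/ΣR = 20.7/29.93 = 0.6916 A.
V(R_B) = I·R = 19.99 V; P = V·I = 19.99 × 0.6916 = 13.82 W.

P ≈ 13.8 W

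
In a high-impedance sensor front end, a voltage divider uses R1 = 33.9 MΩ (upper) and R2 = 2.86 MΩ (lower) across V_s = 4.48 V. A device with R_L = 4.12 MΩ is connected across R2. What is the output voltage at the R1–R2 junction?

R2 ‖ R_L = (2.86 × 4.12)/(2.86 + 4.12) = 1.688 MΩ.
Now apply the divider: V_out = 4.48 × 0.04744 = 0.2125 V.
(Unloaded it would be 0.349 V; the load pulls it down.)

V_out ≈ 0.213 V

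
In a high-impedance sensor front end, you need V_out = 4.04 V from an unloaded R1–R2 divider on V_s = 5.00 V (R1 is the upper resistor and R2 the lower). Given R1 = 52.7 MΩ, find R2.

R2 ≈ 222 MΩ

The divider ratio is R2/(R1+R2) = 4.04/5.00 = 0.8080.
Rearranging, R2 = R1·k/(1−k) = 52.7 × 4.208 = 221.8 MΩ.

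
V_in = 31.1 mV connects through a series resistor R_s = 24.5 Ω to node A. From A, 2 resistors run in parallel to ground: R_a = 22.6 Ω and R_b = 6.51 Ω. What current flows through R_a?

Equivalent of the parallel group: R_p = 5.054 Ω.
V_A = 31.1 × 5.054/29.55 = 5.319 mV.
I(R_a) = V_A / R_a = 5.319/22.6 = 0.2353 mA.

I ≈ 0.235 mA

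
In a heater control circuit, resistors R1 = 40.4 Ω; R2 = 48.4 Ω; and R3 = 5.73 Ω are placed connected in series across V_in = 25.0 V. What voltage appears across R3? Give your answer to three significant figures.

ΣR = 40.4 + 48.4 + 5.73 = 94.53 Ω.
Voltage divider: V = V_in · (5.730 / 94.53) = 25.0 × 0.06062 = 1.515 V.

V ≈ 1.52 V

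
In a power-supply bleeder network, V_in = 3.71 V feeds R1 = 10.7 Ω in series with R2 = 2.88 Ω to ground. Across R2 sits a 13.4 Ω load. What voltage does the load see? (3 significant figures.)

R2 ‖ R_L = (2.88 × 13.4)/(2.88 + 13.4) = 2.371 Ω.
Now apply the divider: V_out = 3.71 × 0.1814 = 0.6729 V.

V_out ≈ 0.673 V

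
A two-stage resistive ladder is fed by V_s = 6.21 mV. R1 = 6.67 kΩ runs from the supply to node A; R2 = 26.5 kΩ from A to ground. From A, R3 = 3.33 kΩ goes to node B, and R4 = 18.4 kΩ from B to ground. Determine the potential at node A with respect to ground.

V_A ≈ 3.98 mV

The second stage (R3 + R4 = 21.73 kΩ) loads node A in parallel with R2.
Effective lower resistance at A: R2 ‖ 21.73 = 11.94 kΩ.
First divider: V_A = V_s · 11.94/(6.67 + 11.94) = 3.984 mV.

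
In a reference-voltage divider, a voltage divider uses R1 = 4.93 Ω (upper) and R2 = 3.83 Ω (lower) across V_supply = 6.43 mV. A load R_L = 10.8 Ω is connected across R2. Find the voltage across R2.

V_out ≈ 2.34 mV

R2 ‖ R_L = (3.83 × 10.8)/(3.83 + 10.8) = 2.827 Ω.
Voltage divider with the loaded lower leg: V_out = 6.43 × 2.827/(4.93 + 2.827) = 6.43 × 0.3645 = 2.344 mV.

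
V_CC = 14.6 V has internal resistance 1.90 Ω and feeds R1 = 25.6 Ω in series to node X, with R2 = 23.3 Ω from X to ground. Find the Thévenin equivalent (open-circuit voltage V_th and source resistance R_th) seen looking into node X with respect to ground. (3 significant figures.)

R1' = 1.90 + 25.6 = 27.50 Ω (source resistance + R1).
With X open, the divider is unloaded: V_th = 14.6 × 23.3/50.80 = 6.696 V.
Looking into X with the source shorted: R_th = R1'·R2/(R1'+R2) = 27.50 × 23.3/50.80 = 12.61 Ω.

V_th ≈ 6.70 V, R_th ≈ 12.6 Ω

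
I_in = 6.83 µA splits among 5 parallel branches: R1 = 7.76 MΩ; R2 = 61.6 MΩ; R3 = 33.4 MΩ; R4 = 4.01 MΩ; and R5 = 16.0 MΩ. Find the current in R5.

I ≈ 0.877 µA

Total conductance ΣG = 1/7.76 + 1/61.6 + 1/33.4 + 1/4.01 + 1/16.0 = 0.4869 (units of 1/MΩ).
Current divider: I(R5) = I_in · G_k/ΣG = 6.83 × (0.06250/0.4869) = 6.83 × 0.1284 = 0.8767 µA.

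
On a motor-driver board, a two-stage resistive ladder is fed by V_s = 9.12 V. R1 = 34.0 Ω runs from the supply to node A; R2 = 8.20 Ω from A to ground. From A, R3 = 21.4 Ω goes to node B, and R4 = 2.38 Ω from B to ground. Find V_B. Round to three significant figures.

Looking into the second stage from A: R3 + R4 = 23.78 Ω appears in parallel with R2.
Effective lower resistance at A: R2 ‖ 23.78 = 6.097 Ω.
V_A = 9.12 × 6.097/(34.0 + 6.097) = 1.387 V.
Stage 2 is unloaded, so V_B = V_A · R4/(R3+R4) = 1.387 × 2.38/23.78 = 0.1388 V.

V_B ≈ 0.139 V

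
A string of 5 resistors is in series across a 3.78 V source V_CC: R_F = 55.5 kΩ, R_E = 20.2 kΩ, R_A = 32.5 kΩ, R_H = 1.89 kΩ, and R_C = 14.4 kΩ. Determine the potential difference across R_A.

ΣR = 55.5 + 20.2 + 32.5 + 1.89 + 14.4 = 124.5 kΩ.
Voltage divider: V = V_CC · (32.50 / 124.5) = 3.78 × 0.2611 = 0.9868 V.

V ≈ 0.987 V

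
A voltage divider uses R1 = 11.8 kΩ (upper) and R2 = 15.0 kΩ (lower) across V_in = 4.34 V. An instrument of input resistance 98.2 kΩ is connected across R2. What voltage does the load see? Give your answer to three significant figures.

V_out ≈ 2.28 V

R2 ‖ R_L = (15.0 × 98.2)/(15.0 + 98.2) = 13.01 kΩ.
Then V_out = V_in · R2'/(R1 + R2') = 4.34 × 13.01/24.81 = 2.276 V.
(Unloaded it would be 2.43 V; the load pulls it down.)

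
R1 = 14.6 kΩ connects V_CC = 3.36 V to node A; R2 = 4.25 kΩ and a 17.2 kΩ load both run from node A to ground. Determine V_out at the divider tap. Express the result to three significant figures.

V_out ≈ 0.636 V

The load sits in parallel with R2, giving an effective lower resistance R2' = R2·R_L/(R2+R_L) = 3.408 kΩ.
Then V_out = V_CC · R2'/(R1 + R2') = 3.36 × 3.408/18.01 = 0.6359 V.
(Unloaded it would be 0.758 V; the load pulls it down.)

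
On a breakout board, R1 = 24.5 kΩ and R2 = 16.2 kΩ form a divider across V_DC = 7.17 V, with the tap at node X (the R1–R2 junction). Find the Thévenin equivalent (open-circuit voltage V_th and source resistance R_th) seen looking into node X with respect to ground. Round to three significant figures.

Open-circuit (no load on X): V_th = V_DC · R2/(R1 + R2) = 7.17 × 16.2/(24.50 + 16.2) = 2.854 V.
With V_DC suppressed (replaced by a short), R_th = R1 ‖ R2 = (24.50 × 16.2)/(24.50 + 16.2) = 9.752 kΩ.

V_th ≈ 2.85 V, R_th ≈ 9.75 kΩ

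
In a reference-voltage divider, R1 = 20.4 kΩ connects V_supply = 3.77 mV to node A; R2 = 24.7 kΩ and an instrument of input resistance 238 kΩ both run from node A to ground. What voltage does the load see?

V_out ≈ 1.97 mV

First combine the lower leg with the load: R2 ‖ R_L = 22.38 kΩ.
Now apply the divider: V_out = 3.77 × 0.5231 = 1.972 mV.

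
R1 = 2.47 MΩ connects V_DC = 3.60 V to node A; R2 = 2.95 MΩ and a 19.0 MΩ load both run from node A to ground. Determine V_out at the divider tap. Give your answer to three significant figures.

V_out ≈ 1.83 V

R2 ‖ R_L = (2.95 × 19.0)/(2.95 + 19.0) = 2.554 MΩ.
Now apply the divider: V_out = 3.60 × 0.5083 = 1.830 V.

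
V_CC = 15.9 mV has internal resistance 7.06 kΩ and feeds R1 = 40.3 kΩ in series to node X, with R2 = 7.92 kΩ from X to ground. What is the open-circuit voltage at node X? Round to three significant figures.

R1' = 7.06 + 40.3 = 47.36 kΩ (source resistance + R1).
Open-circuit (no load on X): V_th = V_CC · R2/(R1' + R2) = 15.9 × 7.92/(47.36 + 7.92) = 2.278 mV.

V_th ≈ 2.28 mV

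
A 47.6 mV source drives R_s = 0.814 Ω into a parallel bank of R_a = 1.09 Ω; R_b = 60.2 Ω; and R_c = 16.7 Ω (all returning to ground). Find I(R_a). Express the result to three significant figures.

I ≈ 24.1 mA

Equivalent of the parallel group: R_p = 1.006 Ω.
V_A = 47.6 × 1.006/1.820 = 26.31 mV.
I(R_a) = V_A / R_a = 26.31/1.09 = 24.14 mA.
(Check via current divider: I_total = 26.15 mA; share G_k/ΣG = 0.9230 → same result.)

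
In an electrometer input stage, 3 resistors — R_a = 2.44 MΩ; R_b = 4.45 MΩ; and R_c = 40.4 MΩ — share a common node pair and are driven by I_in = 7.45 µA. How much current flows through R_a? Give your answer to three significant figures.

Conductances: ΣG = 1/2.44 + 1/4.45 + 1/40.4 = 0.6593 (1/MΩ).
R_a takes the fraction G_k/ΣG = 0.4098/0.6593 = 0.6216, so I = 7.45 × 0.6216 = 4.631 µA.

I ≈ 4.63 µA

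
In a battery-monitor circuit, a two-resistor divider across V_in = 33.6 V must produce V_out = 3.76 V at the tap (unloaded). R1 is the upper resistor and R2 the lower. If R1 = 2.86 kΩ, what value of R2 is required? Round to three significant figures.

R2 ≈ 0.360 kΩ

V_out/V_in = R2/(R1+R2) = 0.1119.
So R2 = R1 · V_out/(V_in − V_out) = 2.86 × 3.76/(33.6 − 3.76) = 2.86 × 0.1260 = 0.3604 kΩ.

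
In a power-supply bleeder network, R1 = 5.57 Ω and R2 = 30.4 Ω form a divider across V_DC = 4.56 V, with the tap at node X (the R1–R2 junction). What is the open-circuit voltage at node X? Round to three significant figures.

V_th is the unloaded tap voltage: V_DC · R2/(R1+R2) = 4.56 × 0.8451 = 3.854 V.

V_th ≈ 3.85 V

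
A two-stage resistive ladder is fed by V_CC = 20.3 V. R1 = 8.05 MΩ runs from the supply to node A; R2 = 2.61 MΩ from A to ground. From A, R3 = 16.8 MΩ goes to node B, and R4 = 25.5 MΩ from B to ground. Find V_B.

V_B ≈ 2.86 V

Node A sees R2 in parallel with the series input of stage 2, R3 + R4 = 42.30 MΩ.
R2 ‖ (R3+R4) = 2.458 MΩ.
V_A = 20.3 × 2.458/(8.05 + 2.458) = 4.749 V.
Then the unloaded second divider: V_B = V_A × R4/(R3+R4) = 4.749 × 0.6028 = 2.863 V.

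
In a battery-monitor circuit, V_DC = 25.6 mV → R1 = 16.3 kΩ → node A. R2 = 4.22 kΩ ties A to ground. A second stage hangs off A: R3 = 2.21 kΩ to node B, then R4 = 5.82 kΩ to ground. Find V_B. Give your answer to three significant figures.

The second stage (R3 + R4 = 8.030 kΩ) loads node A in parallel with R2.
Effective lower resistance at A: R2 ‖ 8.030 = 2.766 kΩ.
V_A = 25.6 × 2.766/(16.3 + 2.766) = 3.714 mV.
Then the unloaded second divider: V_B = V_A × R4/(R3+R4) = 3.714 × 0.7248 = 2.692 mV.

V_B ≈ 2.69 mV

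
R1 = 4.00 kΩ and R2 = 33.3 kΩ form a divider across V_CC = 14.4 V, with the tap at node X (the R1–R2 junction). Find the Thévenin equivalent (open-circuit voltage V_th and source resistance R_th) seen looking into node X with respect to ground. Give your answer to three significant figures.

V_th ≈ 12.9 V, R_th ≈ 3.57 kΩ

V_th is the unloaded tap voltage: V_CC · R2/(R1+R2) = 14.4 × 0.8928 = 12.86 V.
Zeroing V_CC shorts the top of R1 to ground, so R_th = R1 ‖ R2 = 3.571 kΩ.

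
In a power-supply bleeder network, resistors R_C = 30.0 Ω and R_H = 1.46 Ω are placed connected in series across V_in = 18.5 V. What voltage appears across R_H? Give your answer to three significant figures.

V ≈ 0.859 V

ΣR = 30.0 + 1.46 = 31.46 Ω.
V = V_in · R/ΣR = 18.5 × 0.04641 = 0.8586 V.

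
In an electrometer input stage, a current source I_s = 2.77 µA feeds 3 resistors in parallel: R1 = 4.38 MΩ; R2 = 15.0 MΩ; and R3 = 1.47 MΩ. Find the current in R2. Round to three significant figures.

I ≈ 0.189 µA

Total conductance ΣG = 1/4.38 + 1/15.0 + 1/1.47 = 0.9752 (units of 1/MΩ).
Current divider: I(R2) = I_s · G_k/ΣG = 2.77 × (0.06667/0.9752) = 2.77 × 0.06836 = 0.1894 µA.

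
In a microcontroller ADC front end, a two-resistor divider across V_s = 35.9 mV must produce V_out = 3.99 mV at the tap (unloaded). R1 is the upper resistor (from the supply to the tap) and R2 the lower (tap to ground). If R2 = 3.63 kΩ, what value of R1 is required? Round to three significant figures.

R1 ≈ 29.0 kΩ

Required fraction k = V_out/V_s = 0.1111.
R1 = R2·(1/k − 1) = 3.63 × 7.997 = 29.03 kΩ.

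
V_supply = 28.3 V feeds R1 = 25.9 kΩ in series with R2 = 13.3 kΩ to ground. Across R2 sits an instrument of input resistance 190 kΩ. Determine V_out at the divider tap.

R2 ‖ R_L = (13.3 × 190)/(13.3 + 190) = 12.43 kΩ.
Then V_out = V_supply · R2'/(R1 + R2') = 28.3 × 12.43/38.33 = 9.177 V.
(Unloaded it would be 9.60 V; the load pulls it down.)

V_out ≈ 9.18 V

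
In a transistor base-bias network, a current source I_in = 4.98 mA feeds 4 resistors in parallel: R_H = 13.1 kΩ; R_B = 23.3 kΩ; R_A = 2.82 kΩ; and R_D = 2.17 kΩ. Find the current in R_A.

ΣG = 1/13.1 + 1/23.3 + 1/2.82 + 1/2.17 = 0.9347.
By the current-divider rule, I = I_in · G_k/ΣG = 4.98 × 0.3794 = 1.889 mA.

I ≈ 1.89 mA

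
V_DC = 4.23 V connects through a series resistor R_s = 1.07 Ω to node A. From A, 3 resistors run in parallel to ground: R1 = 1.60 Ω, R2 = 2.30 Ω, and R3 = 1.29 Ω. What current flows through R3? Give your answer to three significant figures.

I ≈ 1.11 A

Parallel bank: R_p = 1/(1/1.60 + 1/2.30 + 1/1.29) = 0.5450 Ω.
Node voltage V_A = V_DC · R_p/(R_s + R_p) = 4.23 × 0.3374 = 1.427 V.
I(R3) = V_A / R3 = 1.427/1.29 = 1.107 A.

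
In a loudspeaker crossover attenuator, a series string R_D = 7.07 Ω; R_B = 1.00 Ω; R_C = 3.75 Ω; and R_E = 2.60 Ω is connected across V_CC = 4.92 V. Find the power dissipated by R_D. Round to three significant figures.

Series current I = V_CC/ΣR = 4.92/14.42 = 0.3412 A.
P(R_D) = I²·R_D = (0.3412)² × 7.07 = 0.8230 W.

P ≈ 0.823 W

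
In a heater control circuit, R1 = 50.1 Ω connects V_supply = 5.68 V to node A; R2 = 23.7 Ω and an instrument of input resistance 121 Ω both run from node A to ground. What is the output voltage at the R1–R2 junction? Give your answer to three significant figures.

V_out ≈ 1.61 V

The load sits in parallel with R2, giving an effective lower resistance R2' = R2·R_L/(R2+R_L) = 19.82 Ω.
Now apply the divider: V_out = 5.68 × 0.2834 = 1.610 V.
(Unloaded it would be 1.82 V; the load pulls it down.)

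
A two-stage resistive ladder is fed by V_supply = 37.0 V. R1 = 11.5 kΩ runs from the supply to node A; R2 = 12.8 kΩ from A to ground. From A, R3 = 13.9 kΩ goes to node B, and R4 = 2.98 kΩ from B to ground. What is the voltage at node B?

The second stage (R3 + R4 = 16.88 kΩ) loads node A in parallel with R2.
R2 ‖ (R3+R4) = 7.280 kΩ.
First divider: V_A = V_supply · 7.280/(11.5 + 7.280) = 14.34 V.
Stage 2 is unloaded, so V_B = V_A · R4/(R3+R4) = 14.34 × 2.98/16.88 = 2.532 V.

V_B ≈ 2.53 V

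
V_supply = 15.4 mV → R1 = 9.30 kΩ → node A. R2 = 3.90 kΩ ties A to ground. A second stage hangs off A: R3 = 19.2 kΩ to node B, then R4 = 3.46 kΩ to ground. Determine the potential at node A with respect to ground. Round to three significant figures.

V_A ≈ 4.06 mV

The second stage (R3 + R4 = 22.66 kΩ) loads node A in parallel with R2.
R2 ‖ (R3+R4) = 3.327 kΩ.
V_A = 15.4 × 3.327/(9.30 + 3.327) = 4.058 mV.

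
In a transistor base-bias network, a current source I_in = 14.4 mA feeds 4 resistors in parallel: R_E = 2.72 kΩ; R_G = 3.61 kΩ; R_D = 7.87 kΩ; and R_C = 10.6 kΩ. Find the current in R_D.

I ≈ 2.11 mA

Total conductance ΣG = 1/2.72 + 1/3.61 + 1/7.87 + 1/10.6 = 0.8661 (units of 1/kΩ).
By the current-divider rule, I = I_in · G_k/ΣG = 14.4 × 0.1467 = 2.113 mA.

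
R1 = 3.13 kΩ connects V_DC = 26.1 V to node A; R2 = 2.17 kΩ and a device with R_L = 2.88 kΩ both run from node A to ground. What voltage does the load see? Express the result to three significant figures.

The load sits in parallel with R2, giving an effective lower resistance R2' = R2·R_L/(R2+R_L) = 1.238 kΩ.
Voltage divider with the loaded lower leg: V_out = 26.1 × 1.238/(3.13 + 1.238) = 26.1 × 0.2834 = 7.395 V.
(Unloaded it would be 10.7 V; the load pulls it down.)

V_out ≈ 7.40 V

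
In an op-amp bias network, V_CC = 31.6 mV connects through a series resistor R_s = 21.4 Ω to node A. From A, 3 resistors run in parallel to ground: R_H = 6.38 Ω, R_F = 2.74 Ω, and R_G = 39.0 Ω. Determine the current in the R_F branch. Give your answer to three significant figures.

I ≈ 0.907 mA

Parallel bank: R_p = 1/(1/6.38 + 1/2.74 + 1/39.0) = 1.827 Ω.
V_A = 31.6 × 1.827/23.23 = 2.486 mV.
I(R_F) = V_A / R_F = 2.486/2.74 = 0.9072 mA.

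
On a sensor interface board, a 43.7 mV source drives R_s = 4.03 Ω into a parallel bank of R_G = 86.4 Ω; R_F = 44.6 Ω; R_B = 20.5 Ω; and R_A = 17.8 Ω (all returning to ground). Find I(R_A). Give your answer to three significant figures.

I ≈ 1.57 mA

Combine the parallel branches: R_p = (1/86.4 + 1/44.6 + 1/20.5 + 1/17.8)⁻¹ = 7.197 Ω.
Node voltage V_A = V_s · R_p/(R_s + R_p) = 43.7 × 0.6410 = 28.01 mV.
Branch current I = V_A/R_A = 28.01/17.8 = 1.574 mA.
(Equivalently: I_total = 3.893 mA, then current-divider fraction G_k/ΣG = 0.4043.)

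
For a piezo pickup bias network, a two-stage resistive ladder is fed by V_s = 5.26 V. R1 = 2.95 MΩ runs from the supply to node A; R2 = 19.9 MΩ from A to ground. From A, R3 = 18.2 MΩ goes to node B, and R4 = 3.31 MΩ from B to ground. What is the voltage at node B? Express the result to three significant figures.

Looking into the second stage from A: R3 + R4 = 21.51 MΩ appears in parallel with R2.
Effective lower resistance at A: R2 ‖ 21.51 = 10.34 MΩ.
V_A = 5.26 × 10.34/(2.95 + 10.34) = 4.092 V.
Then the unloaded second divider: V_B = V_A × R4/(R3+R4) = 4.092 × 0.1539 = 0.6297 V.

V_B ≈ 0.630 V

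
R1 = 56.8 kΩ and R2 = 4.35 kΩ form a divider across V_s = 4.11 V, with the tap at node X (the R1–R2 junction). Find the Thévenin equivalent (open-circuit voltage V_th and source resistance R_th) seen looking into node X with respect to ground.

V_th ≈ 0.292 V, R_th ≈ 4.04 kΩ

V_th is the unloaded tap voltage: V_s · R2/(R1+R2) = 4.11 × 0.07114 = 0.2924 V.
Zeroing V_s shorts the top of R1 to ground, so R_th = R1 ‖ R2 = 4.041 kΩ.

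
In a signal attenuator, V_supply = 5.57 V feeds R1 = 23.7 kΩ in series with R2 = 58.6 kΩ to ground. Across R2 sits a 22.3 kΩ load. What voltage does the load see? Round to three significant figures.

V_out ≈ 2.26 V

The load sits in parallel with R2, giving an effective lower resistance R2' = R2·R_L/(R2+R_L) = 16.15 kΩ.
Then V_out = V_supply · R2'/(R1 + R2') = 5.57 × 16.15/39.85 = 2.258 V.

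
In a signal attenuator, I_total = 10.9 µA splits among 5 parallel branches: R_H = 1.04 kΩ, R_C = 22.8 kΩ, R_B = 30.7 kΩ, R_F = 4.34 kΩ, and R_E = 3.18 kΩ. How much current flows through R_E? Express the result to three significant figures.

Conductances: ΣG = 1/1.04 + 1/22.8 + 1/30.7 + 1/4.34 + 1/3.18 = 1.583 (1/kΩ).
By the current-divider rule, I = I_total · G_k/ΣG = 10.9 × 0.1987 = 2.166 µA.

I ≈ 2.17 µA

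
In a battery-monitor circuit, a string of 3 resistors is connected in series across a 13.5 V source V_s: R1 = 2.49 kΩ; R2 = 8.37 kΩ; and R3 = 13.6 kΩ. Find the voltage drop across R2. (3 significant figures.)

V ≈ 4.62 V

Series total: ΣR = 2.49 + 8.37 + 13.6 = 24.46 kΩ.
By the voltage-divider rule, V = 13.5 × 8.370/24.46 = 4.620 V.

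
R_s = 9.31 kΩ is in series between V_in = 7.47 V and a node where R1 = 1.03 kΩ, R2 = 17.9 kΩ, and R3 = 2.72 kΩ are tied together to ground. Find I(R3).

Combine the parallel branches: R_p = (1/1.03 + 1/17.9 + 1/2.72)⁻¹ = 0.7172 kΩ.
Node voltage V_A = V_in · R_p/(R_s + R_p) = 7.47 × 0.07152 = 0.5343 V.
I(R3) = V_A / R3 = 0.5343/2.72 = 0.1964 mA.

I ≈ 0.196 mA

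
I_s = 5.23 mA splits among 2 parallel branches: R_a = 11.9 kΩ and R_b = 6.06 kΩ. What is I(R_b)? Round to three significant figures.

I ≈ 3.47 mA

With just two branches, the current splits inversely with resistance.
I(R_b) = 5.23 × 11.9/(11.9 + 6.06) = 5.23 × 0.6626 = 3.465 mA.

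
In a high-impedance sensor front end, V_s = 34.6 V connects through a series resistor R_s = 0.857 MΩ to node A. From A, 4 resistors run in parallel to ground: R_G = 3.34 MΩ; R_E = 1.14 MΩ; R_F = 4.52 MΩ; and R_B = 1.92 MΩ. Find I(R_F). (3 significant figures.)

I ≈ 2.89 µA

Combine the parallel branches: R_p = (1/3.34 + 1/1.14 + 1/4.52 + 1/1.92)⁻¹ = 0.5212 MΩ.
V_A = 34.6 × 0.5212/1.378 = 13.08 V.
I(R_F) = V_A / R_F = 13.08/4.52 = 2.895 µA.
(Equivalently: I_total = 25.11 µA, then current-divider fraction G_k/ΣG = 0.1153.)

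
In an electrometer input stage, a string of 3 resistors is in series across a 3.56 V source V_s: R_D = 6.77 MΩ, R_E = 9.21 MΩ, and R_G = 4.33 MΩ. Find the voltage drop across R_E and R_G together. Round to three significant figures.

V ≈ 2.37 V

Total series resistance ΣR = 6.77 + 9.21 + 4.33 = 20.31 MΩ.
R_{R_E..R_G} = 9.21 + 4.33 = 13.54 MΩ.
V = V_s · R/ΣR = 3.56 × 0.6667 = 2.373 V.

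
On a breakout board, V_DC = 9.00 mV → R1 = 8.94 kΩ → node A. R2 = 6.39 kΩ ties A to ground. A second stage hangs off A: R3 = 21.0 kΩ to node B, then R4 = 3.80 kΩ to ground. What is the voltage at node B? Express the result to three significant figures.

V_B ≈ 0.500 mV

The second stage (R3 + R4 = 24.80 kΩ) loads node A in parallel with R2.
R2 ‖ (R3+R4) = 5.081 kΩ.
So V_A = 9.00 × 0.3624 = 3.261 mV.
Stage 2 is unloaded, so V_B = V_A · R4/(R3+R4) = 3.261 × 3.80/24.80 = 0.4997 mV.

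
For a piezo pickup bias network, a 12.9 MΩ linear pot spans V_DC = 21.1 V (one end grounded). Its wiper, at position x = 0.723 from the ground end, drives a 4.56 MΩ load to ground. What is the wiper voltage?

Split the track: R_lower = x·R_p = 9.327 MΩ, R_upper = (1−x)·R_p = 3.573 MΩ.
Lower segment in parallel with the load: 9.327 ‖ 4.56 = 3.063 MΩ.
Then V_out = V_DC · 3.063/(3.573 + 3.063) = 9.738 V.

V_out ≈ 9.74 V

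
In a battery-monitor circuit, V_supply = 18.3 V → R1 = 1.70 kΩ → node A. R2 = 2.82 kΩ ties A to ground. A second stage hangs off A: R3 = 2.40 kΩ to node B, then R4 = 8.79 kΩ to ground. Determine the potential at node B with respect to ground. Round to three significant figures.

V_B ≈ 8.19 V

Looking into the second stage from A: R3 + R4 = 11.19 kΩ appears in parallel with R2.
R2 ‖ (R3+R4) = 2.252 kΩ.
So V_A = 18.3 × 0.5699 = 10.43 V.
V_B = V_A × 0.7855 = 8.192 V.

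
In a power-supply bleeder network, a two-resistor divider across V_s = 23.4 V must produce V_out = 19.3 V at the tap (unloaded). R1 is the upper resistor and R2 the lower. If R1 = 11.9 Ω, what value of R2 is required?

R2 ≈ 56.0 Ω

V_out/V_s = R2/(R1+R2) = 0.8248.
Rearranging, R2 = R1·k/(1−k) = 11.9 × 4.707 = 56.02 Ω.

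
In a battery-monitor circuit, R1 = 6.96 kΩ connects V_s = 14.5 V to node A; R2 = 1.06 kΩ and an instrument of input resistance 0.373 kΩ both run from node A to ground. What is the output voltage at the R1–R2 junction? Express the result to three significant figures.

R2 ‖ R_L = (1.06 × 0.373)/(1.06 + 0.373) = 0.2759 kΩ.
Then V_out = V_s · R2'/(R1 + R2') = 14.5 × 0.2759/7.236 = 0.5529 V.
(Unloaded it would be 1.92 V; the load pulls it down.)

V_out ≈ 0.553 V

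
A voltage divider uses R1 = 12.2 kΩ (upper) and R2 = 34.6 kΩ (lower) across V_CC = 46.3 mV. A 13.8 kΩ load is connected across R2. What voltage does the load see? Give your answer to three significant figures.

V_out ≈ 20.7 mV

First combine the lower leg with the load: R2 ‖ R_L = 9.865 kΩ.
Now apply the divider: V_out = 46.3 × 0.4471 = 20.70 mV.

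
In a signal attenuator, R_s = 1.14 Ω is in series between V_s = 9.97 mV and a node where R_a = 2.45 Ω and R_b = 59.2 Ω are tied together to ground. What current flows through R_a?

I ≈ 2.74 mA

Combine the parallel branches: R_p = (1/2.45 + 1/59.2)⁻¹ = 2.353 Ω.
V_A by voltage divider: V_A = 9.97 × 2.353/(1.14 + 2.353) = 6.716 mV.
I(R_a) = V_A / R_a = 6.716/2.45 = 2.741 mA.
(Check via current divider: I_total = 2.855 mA; share G_k/ΣG = 0.9603 → same result.)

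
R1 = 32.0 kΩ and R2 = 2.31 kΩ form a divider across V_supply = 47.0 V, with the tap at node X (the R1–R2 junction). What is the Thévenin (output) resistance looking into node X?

Looking into X with the source shorted: R_th = R1·R2/(R1+R2) = 32.00 × 2.31/34.31 = 2.154 kΩ.

R_th ≈ 2.15 kΩ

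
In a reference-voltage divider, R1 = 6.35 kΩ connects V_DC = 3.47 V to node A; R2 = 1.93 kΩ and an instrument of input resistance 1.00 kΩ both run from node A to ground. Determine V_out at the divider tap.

First combine the lower leg with the load: R2 ‖ R_L = 0.6587 kΩ.
Voltage divider with the loaded lower leg: V_out = 3.47 × 0.6587/(6.35 + 0.6587) = 3.47 × 0.09398 = 0.3261 V.

V_out ≈ 0.326 V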